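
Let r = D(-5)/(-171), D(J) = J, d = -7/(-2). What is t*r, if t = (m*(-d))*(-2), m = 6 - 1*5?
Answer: 35/171 ≈ 0.20468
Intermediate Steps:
m = 1 (m = 6 - 5 = 1)
d = 7/2 (d = -7*(-1/2) = 7/2 ≈ 3.5000)
r = 5/171 (r = -5/(-171) = -5*(-1/171) = 5/171 ≈ 0.029240)
t = 7 (t = (1*(-1*7/2))*(-2) = (1*(-7/2))*(-2) = -7/2*(-2) = 7)
t*r = 7*(5/171) = 35/171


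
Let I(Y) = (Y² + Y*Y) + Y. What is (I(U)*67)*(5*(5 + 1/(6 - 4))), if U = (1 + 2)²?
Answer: 630135/2 ≈ 3.1507e+5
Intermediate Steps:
U = 9 (U = 3² = 9)
I(Y) = Y + 2*Y² (I(Y) = (Y² + Y²) + Y = 2*Y² + Y = Y + 2*Y²)
(I(U)*67)*(5*(5 + 1/(6 - 4))) = ((9*(1 + 2*9))*67)*(5*(5 + 1/(6 - 4))) = ((9*(1 + 18))*67)*(5*(5 + 1/2)) = ((9*19)*67)*(5*(5 + ½)) = (171*67)*(5*(11/2)) = 11457*(55/2) = 630135/2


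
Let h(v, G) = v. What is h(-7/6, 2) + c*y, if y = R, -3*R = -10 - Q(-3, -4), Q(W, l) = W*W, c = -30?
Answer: -1147/6 ≈ -191.17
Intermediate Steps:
Q(W, l) = W²
R = 19/3 (R = -(-10 - 1*(-3)²)/3 = -(-10 - 1*9)/3 = -(-10 - 9)/3 = -⅓*(-19) = 19/3 ≈ 6.3333)
y = 19/3 ≈ 6.3333
h(-7/6, 2) + c*y = -7/6 - 30*19/3 = -7*⅙ - 190 = -7/6 - 190 = -1147/6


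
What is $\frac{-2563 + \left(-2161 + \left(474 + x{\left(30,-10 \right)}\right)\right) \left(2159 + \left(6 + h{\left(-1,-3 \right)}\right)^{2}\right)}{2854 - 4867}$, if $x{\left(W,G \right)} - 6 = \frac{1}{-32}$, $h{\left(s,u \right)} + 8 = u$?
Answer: $\frac{14695741}{8052} \approx 1825.1$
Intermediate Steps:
$h{\left(s,u \right)} = -8 + u$
$x{\left(W,G \right)} = \frac{191}{32}$ ($x{\left(W,G \right)} = 6 + \frac{1}{-32} = 6 - \frac{1}{32} = \frac{191}{32}$)
$\frac{-2563 + \left(-2161 + \left(474 + x{\left(30,-10 \right)}\right)\right) \left(2159 + \left(6 + h{\left(-1,-3 \right)}\right)^{2}\right)}{2854 - 4867} = \frac{-2563 + \left(-2161 + \left(474 + \frac{191}{32}\right)\right) \left(2159 + \left(6 - 11\right)^{2}\right)}{2854 - 4867} = \frac{-2563 + \left(-2161 + \frac{15359}{32}\right) \left(2159 + \left(6 - 11\right)^{2}\right)}{-2013} = \left(-2563 - \frac{53793 \left(2159 + \left(-5\right)^{2}\right)}{32}\right) \left(- \frac{1}{2013}\right) = \left(-2563 - \frac{53793 \left(2159 + 25\right)}{32}\right) \left(- \frac{1}{2013}\right) = \left(-2563 - \frac{14685489}{4}\right) \left(- \frac{1}{2013}\right) = \left(- \frac{14695741}{4}\right) \left(- \frac{1}{2013}\right) = \frac{14695741}{8052}$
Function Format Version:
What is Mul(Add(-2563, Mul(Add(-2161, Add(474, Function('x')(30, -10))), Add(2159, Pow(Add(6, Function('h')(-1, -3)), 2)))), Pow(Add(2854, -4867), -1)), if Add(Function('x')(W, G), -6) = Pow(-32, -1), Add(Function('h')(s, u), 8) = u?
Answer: Rational(14695741, 8052) ≈ 1825.1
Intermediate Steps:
Function('h')(s, u) = Add(-8, u)
Function('x')(W, G) = Rational(191, 32) (Function('x')(W, G) = Add(6, Pow(-32, -1)) = Add(6, Rational(-1, 32)) = Rational(191, 32))
Mul(Add(-2563, Mul(Add(-2161, Add(474, Function('x')(30, -10))), Add(2159, Pow(Add(6, Function('h')(-1, -3)), 2)))), Pow(Add(2854, -4867), -1)) = Mul(Add(-2563, Mul(Add(-2161, Add(474, Rational(191, 32))), Add(2159, Pow(Add(6, Add(-8, -3)), 2)))), Pow(Add(2854, -4867), -1)) = Mul(Add(-2563, Mul(Add(-2161, Rational(15359, 32)), Add(2159, Pow(Add(6, -11), 2)))), Pow(-2013, -1)) = Mul(Add(-2563, Mul(Rational(-53793, 32), Add(2159, Pow(-5, 2)))), Rational(-1, 2013)) = Mul(Add(-2563, Mul(Rational(-53793, 32), Add(2159, 25))), Rational(-1, 2013)) = Mul(Add(-2563, Mul(Rational(-53793, 32), 2184)), Rational(-1, 2013)) = Mul(Add(-2563, Rational(-14685489, 4)), Rational(-1, 2013)) = Mul(Rational(-14695741, 4), Rational(-1, 2013)) = Rational(14695741, 8052)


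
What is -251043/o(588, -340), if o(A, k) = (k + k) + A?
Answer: 251043/92 ≈ 2728.7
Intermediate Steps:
o(A, k) = A + 2*k (o(A, k) = 2*k + A = A + 2*k)
-251043/o(588, -340) = -251043/(588 + 2*(-340)) = -251043/(588 - 680) = -251043/(-92) = -251043*(-1/92) = 251043/92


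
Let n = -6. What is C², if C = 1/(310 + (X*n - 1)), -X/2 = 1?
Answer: 1/103041 ≈ 9.7049e-6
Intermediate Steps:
X = -2 (X = -2*1 = -2)
C = 1/321 (C = 1/(310 + (-2*(-6) - 1)) = 1/(310 + (12 - 1)) = 1/(310 + 11) = 1/321 ≈ 0.0031153)
C² = (1/321)² = 1/103041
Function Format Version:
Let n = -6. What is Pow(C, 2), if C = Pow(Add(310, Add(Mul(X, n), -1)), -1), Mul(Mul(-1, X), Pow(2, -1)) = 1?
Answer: Rational(1, 103041) ≈ 9.7049e-6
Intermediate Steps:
X = -2 (X = Mul(-2, 1) = -2)
C = Rational(1, 321) (C = Pow(Add(310, Add(Mul(-2, -6), -1)), -1) = Pow(Add(310, Add(12, -1)), -1) = Pow(Add(310, 11), -1) = Pow(321, -1) = Rational(1, 321) ≈ 0.0031153)
Pow(C, 2) = Pow(Rational(1, 321), 2) = Rational(1, 103041)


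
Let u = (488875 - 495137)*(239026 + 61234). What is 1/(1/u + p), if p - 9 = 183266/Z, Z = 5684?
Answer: 2671804158520/110191709085239 ≈ 0.024247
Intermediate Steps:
u = -1880228120 (u = -6262*300260 = -1880228120)
p = 117211/2842 (p = 9 + 183266/5684 = 9 + 183266*(1/5684) = 9 + 91633/2842 = 117211/2842 ≈ 41.242)
1/(1/u + p) = 1/(1/(-1880228120) + 117211/2842) = 1/(-1/1880228120 + 117211/2842) = 1/(110191709085239/2671804158520) = 2671804158520/110191709085239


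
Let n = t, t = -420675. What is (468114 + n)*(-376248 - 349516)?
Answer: -34429518396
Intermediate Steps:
n = -420675
(468114 + n)*(-376248 - 349516) = (468114 - 420675)*(-376248 - 349516) = 47439*(-725764) = -34429518396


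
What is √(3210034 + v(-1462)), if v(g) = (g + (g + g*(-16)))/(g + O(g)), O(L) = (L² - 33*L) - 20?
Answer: √239286196497184005/273026 ≈ 1791.7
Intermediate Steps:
O(L) = -20 + L² - 33*L
v(g) = -14*g/(-20 + g² - 32*g) (v(g) = (g + (g + g*(-16)))/(g + (-20 + g² - 33*g)) = (g + (g - 16*g))/(-20 + g² - 32*g) = (g - 15*g)/(-20 + g² - 32*g) = (-14*g)/(-20 + g² - 32*g) = -14*g/(-20 + g² - 32*g))
√(3210034 + v(-1462)) = √(3210034 + 14*(-1462)/(20 - 1*(-1462)² + 32*(-1462))) = √(3210034 + 14*(-1462)/(20 - 1*2137444 - 46784)) = √(3210034 + 14*(-1462)/(20 - 2137444 - 46784)) = √(3210034 + 14*(-1462)/(-2184208)) = √(3210034 + 14*(-1462)*(-1/2184208)) = √(3210034 + 5117/546052) = √(1752845490885/546052) = √239286196497184005/273026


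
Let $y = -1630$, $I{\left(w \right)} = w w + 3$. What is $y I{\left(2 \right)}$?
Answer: $-11410$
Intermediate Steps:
$I{\left(w \right)} = 3 + w^{2}$ ($I{\left(w \right)} = w^{2} + 3 = 3 + w^{2}$)
$y I{\left(2 \right)} = - 1630 \left(3 + 2^{2}\right) = - 1630 \left(3 + 4\right) = \left(-1630\right) 7 = -11410$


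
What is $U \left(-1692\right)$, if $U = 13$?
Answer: $-21996$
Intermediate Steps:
$U \left(-1692\right) = 13 \left(-1692\right) = -21996$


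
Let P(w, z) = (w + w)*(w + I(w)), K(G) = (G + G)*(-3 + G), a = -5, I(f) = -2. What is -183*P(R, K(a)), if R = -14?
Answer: -81984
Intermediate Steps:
K(G) = 2*G*(-3 + G) (K(G) = (2*G)*(-3 + G) = 2*G*(-3 + G))
P(w, z) = 2*w*(-2 + w) (P(w, z) = (w + w)*(w - 2) = (2*w)*(-2 + w) = 2*w*(-2 + w))
-183*P(R, K(a)) = -366*(-14)*(-2 - 14) = -366*(-14)*(-16) = -183*448 = -81984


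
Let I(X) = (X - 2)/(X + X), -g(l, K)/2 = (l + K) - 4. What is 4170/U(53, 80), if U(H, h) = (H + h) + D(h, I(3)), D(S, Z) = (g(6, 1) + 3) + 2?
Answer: 695/22 ≈ 31.591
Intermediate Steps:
g(l, K) = 8 - 2*K - 2*l (g(l, K) = -2*((l + K) - 4) = -2*((K + l) - 4) = -2*(-4 + K + l) = 8 - 2*K - 2*l)
I(X) = (-2 + X)/(2*X) (I(X) = (-2 + X)/((2*X)) = (-2 + X)*(1/(2*X)) = (-2 + X)/(2*X))
D(S, Z) = -1 (D(S, Z) = ((8 - 2*1 - 2*6) + 3) + 2 = ((8 - 2 - 12) + 3) + 2 = (-6 + 3) + 2 = -3 + 2 = -1)
U(H, h) = -1 + H + h (U(H, h) = (H + h) - 1 = -1 + H + h)
4170/U(53, 80) = 4170/(-1 + 53 + 80) = 4170/132 = 4170*(1/132) = 695/22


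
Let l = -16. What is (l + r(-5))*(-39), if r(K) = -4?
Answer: 780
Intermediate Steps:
(l + r(-5))*(-39) = (-16 - 4)*(-39) = -20*(-39) = 780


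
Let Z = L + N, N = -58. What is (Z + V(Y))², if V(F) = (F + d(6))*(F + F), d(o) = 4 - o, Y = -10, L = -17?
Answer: 27225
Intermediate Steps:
Z = -75 (Z = -17 - 58 = -75)
V(F) = 2*F*(-2 + F) (V(F) = (F + (4 - 1*6))*(F + F) = (F + (4 - 6))*(2*F) = (F - 2)*(2*F) = (-2 + F)*(2*F) = 2*F*(-2 + F))
(Z + V(Y))² = (-75 + 2*(-10)*(-2 - 10))² = (-75 + 2*(-10)*(-12))² = (-75 + 240)² = 165² = 27225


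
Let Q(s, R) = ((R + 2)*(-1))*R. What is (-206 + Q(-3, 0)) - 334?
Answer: -540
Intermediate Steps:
Q(s, R) = R*(-2 - R) (Q(s, R) = ((2 + R)*(-1))*R = (-2 - R)*R = R*(-2 - R))
(-206 + Q(-3, 0)) - 334 = (-206 - 1*0*(2 + 0)) - 334 = (-206 - 1*0*2) - 334 = (-206 + 0) - 334 = -206 - 334 = -540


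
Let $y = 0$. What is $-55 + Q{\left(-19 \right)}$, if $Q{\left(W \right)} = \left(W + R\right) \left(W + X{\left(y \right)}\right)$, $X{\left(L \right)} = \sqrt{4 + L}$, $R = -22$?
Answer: $642$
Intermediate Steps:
$Q{\left(W \right)} = \left(-22 + W\right) \left(2 + W\right)$ ($Q{\left(W \right)} = \left(W - 22\right) \left(W + \sqrt{4 + 0}\right) = \left(-22 + W\right) \left(W + \sqrt{4}\right) = \left(-22 + W\right) \left(W + 2\right) = \left(-22 + W\right) \left(2 + W\right)$)
$-55 + Q{\left(-19 \right)} = -55 - \left(-336 - 361\right) = -55 + \left(-44 + 361 + 380\right) = -55 + 697 = 642$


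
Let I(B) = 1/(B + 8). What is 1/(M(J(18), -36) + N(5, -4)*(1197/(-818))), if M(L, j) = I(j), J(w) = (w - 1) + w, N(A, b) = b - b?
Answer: -28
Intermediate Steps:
N(A, b) = 0
J(w) = -1 + 2*w (J(w) = (-1 + w) + w = -1 + 2*w)
I(B) = 1/(8 + B)
M(L, j) = 1/(8 + j)
1/(M(J(18), -36) + N(5, -4)*(1197/(-818))) = 1/(1/(8 - 36) + 0*(1197/(-818))) = 1/(1/(-28) + 0*(1197*(-1/818))) = 1/(-1/28 + 0*(-1197/818)) = 1/(-1/28 + 0) = 1/(-1/28) = -28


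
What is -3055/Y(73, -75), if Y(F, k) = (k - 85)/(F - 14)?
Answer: 36049/32 ≈ 1126.5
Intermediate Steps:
Y(F, k) = (-85 + k)/(-14 + F)
-3055/Y(73, -75) = -3055*(-14 + 73)/(-85 - 75) = -3055/(-160/59) = -3055*(-59/160) = 36049/32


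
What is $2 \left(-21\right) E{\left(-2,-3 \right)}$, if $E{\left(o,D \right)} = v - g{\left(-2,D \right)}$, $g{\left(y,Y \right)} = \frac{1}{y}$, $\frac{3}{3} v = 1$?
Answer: $-63$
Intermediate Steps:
$v = 1$
$E{\left(o,D \right)} = \frac{3}{2}$ ($E{\left(o,D \right)} = 1 - \frac{1}{-2} = 1 - - \frac{1}{2} = 1 + \frac{1}{2} = \frac{3}{2}$)
$2 \left(-21\right) E{\left(-2,-3 \right)} = 2 \left(-21\right) \frac{3}{2} = \left(-42\right) \frac{3}{2} = -63$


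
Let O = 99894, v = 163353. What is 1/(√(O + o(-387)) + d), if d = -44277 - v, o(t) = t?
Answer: -69210/14370039131 - √99507/43110117393 ≈ -4.8236e-6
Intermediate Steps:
d = -207630 (d = -44277 - 1*163353 = -44277 - 163353 = -207630)
1/(√(O + o(-387)) + d) = 1/(√(99894 - 387) - 207630) = 1/(√99507 - 207630) = 1/(-207630 + √99507)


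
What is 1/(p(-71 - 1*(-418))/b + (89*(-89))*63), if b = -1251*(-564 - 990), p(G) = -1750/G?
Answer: -48184767/24045306982766 ≈ -2.0039e-6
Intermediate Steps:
b = 1944054 (b = -1251*(-1554) = 1944054)
1/(p(-71 - 1*(-418))/b + (89*(-89))*63) = 1/(-1750/(-71 - 1*(-418))/1944054 + (89*(-89))*63) = 1/(-1750/(-71 + 418)*(1/1944054) - 7921*63) = 1/(-1750/347*(1/1944054) - 499023) = 1/(-1750*1/347*(1/1944054) - 499023) = 1/(-1750/347*1/1944054 - 499023) = 1/(-125/48184767 - 499023) = 1/(-24045306982766/48184767) = -48184767/24045306982766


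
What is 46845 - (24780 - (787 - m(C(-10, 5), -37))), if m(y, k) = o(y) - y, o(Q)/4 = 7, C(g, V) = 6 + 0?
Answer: 22830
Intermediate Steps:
C(g, V) = 6
o(Q) = 28 (o(Q) = 4*7 = 28)
m(y, k) = 28 - y
46845 - (24780 - (787 - m(C(-10, 5), -37))) = 46845 - (24780 - (787 - (28 - 1*6))) = 46845 - (24780 - (787 - (28 - 6))) = 46845 - (24780 - (787 - 1*22)) = 46845 - (24780 - (787 - 22)) = 46845 - (24780 - 1*765) = 46845 - (24780 - 765) = 46845 - 1*24015 = 46845 - 24015 = 22830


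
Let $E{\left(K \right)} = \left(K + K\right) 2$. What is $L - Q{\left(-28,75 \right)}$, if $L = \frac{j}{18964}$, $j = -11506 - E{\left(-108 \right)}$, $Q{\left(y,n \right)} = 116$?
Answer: $- \frac{1105449}{9482} \approx -116.58$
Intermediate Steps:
$E{\left(K \right)} = 4 K$ ($E{\left(K \right)} = 2 K 2 = 4 K$)
$j = -11074$ ($j = -11506 - 4 \left(-108\right) = -11506 - -432 = -11506 + 432 = -11074$)
$L = - \frac{5537}{9482}$ ($L = - \frac{11074}{18964} = \left(-11074\right) \frac{1}{18964} = - \frac{5537}{9482} \approx -0.58395$)
$L - Q{\left(-28,75 \right)} = - \frac{5537}{9482} - 116 = - \frac{1105449}{9482}$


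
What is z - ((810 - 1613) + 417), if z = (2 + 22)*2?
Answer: 434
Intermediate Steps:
z = 48 (z = 24*2 = 48)
z - ((810 - 1613) + 417) = 48 - ((810 - 1613) + 417) = 48 - (-803 + 417) = 48 - 1*(-386) = 48 + 386 = 434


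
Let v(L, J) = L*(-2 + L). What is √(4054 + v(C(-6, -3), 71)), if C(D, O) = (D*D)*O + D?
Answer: √17278 ≈ 131.45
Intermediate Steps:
C(D, O) = D + O*D² (C(D, O) = D²*O + D = O*D² + D = D + O*D²)
√(4054 + v(C(-6, -3), 71)) = √(4054 + (-6*(1 - 6*(-3)))*(-2 - 6*(1 - 6*(-3)))) = √(4054 + (-6*(1 + 18))*(-2 - 6*(1 + 18))) = √(4054 + (-6*19)*(-2 - 6*19)) = √(4054 - 114*(-2 - 114)) = √(4054 - 114*(-116)) = √(4054 + 13224) = √17278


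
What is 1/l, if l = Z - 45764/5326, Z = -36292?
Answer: -2663/96668478 ≈ -2.7548e-5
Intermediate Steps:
l = -96668478/2663 (l = -36292 - 45764/5326 = -36292 - 1*22882/2663 = -36292 - 22882/2663 = -96668478/2663 ≈ -36301.)
1/l = 1/(-96668478/2663) = -2663/96668478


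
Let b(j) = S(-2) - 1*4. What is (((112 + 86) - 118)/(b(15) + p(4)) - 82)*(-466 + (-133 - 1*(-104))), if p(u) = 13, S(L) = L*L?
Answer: 488070/13 ≈ 37544.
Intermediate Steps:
S(L) = L**2
b(j) = 0 (b(j) = (-2)**2 - 1*4 = 4 - 4 = 0)
(((112 + 86) - 118)/(b(15) + p(4)) - 82)*(-466 + (-133 - 1*(-104))) = (((112 + 86) - 118)/(0 + 13) - 82)*(-466 + (-133 - 1*(-104))) = ((198 - 118)/13 - 82)*(-466 + (-133 + 104)) = (80*(1/13) - 82)*(-466 - 29) = (80/13 - 82)*(-495) = -986/13*(-495) = 488070/13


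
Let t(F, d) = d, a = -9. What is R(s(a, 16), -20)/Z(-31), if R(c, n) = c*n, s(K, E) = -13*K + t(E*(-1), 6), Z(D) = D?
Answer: 2460/31 ≈ 79.355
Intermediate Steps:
s(K, E) = 6 - 13*K (s(K, E) = -13*K + 6 = 6 - 13*K)
R(s(a, 16), -20)/Z(-31) = ((6 - 13*(-9))*(-20))/(-31) = ((6 + 117)*(-20))*(-1/31) = (123*(-20))*(-1/31) = -2460*(-1/31) = 2460/31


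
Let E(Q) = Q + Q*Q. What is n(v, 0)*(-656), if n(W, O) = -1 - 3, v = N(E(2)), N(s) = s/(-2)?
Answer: 2624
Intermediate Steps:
E(Q) = Q + Q**2
N(s) = -s/2 (N(s) = s*(-1/2) = -s/2)
v = -3 (v = -(1 + 2) = -3 ≈ -3.0000)
n(W, O) = -4
n(v, 0)*(-656) = -4*(-656) = 2624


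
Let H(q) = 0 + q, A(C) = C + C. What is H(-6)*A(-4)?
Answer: 48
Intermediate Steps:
A(C) = 2*C
H(q) = q
H(-6)*A(-4) = -12*(-4) = -6*(-8) = 48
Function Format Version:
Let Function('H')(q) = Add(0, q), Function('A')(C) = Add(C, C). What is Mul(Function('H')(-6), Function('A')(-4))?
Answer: 48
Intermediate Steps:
Function('A')(C) = Mul(2, C)
Function('H')(q) = q
Mul(Function('H')(-6), Function('A')(-4)) = Mul(-6, Mul(2, -4)) = Mul(-6, -8) = 48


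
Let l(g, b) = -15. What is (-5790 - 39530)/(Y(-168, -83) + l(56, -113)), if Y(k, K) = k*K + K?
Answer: -22660/6923 ≈ -3.2731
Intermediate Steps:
Y(k, K) = K + K*k (Y(k, K) = K*k + K = K + K*k)
(-5790 - 39530)/(Y(-168, -83) + l(56, -113)) = (-5790 - 39530)/(-83*(1 - 168) - 15) = -45320/(-83*(-167) - 15) = -45320/(13861 - 15) = -45320/13846 = -45320*1/13846 = -22660/6923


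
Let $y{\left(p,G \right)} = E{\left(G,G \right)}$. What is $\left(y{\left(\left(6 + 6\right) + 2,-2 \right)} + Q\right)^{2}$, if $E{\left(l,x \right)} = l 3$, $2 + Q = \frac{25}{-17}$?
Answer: $\frac{25921}{289} \approx 89.692$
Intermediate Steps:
$Q = - \frac{59}{17}$ ($Q = -2 + \frac{25}{-17} = -2 + 25 \left(- \frac{1}{17}\right) = -2 - \frac{25}{17} = - \frac{59}{17} \approx -3.4706$)
$E{\left(l,x \right)} = 3 l$
$y{\left(p,G \right)} = 3 G$
$\left(y{\left(\left(6 + 6\right) + 2,-2 \right)} + Q\right)^{2} = \left(3 \left(-2\right) - \frac{59}{17}\right)^{2} = \left(-6 - \frac{59}{17}\right)^{2} = \left(- \frac{161}{17}\right)^{2} = \frac{25921}{289}$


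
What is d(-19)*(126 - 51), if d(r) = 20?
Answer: 1500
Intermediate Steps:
d(-19)*(126 - 51) = 20*(126 - 51) = 20*75 = 1500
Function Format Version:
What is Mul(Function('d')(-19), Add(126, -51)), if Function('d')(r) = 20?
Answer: 1500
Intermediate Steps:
Mul(Function('d')(-19), Add(126, -51)) = Mul(20, Add(126, -51)) = Mul(20, 75) = 1500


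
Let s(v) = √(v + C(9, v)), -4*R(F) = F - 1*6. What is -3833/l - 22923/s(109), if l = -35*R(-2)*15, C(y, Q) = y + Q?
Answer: 3833/1050 - 22923*√227/227 ≈ -1517.8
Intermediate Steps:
R(F) = 3/2 - F/4 (R(F) = -(F - 1*6)/4 = -(F - 6)/4 = -(-6 + F)/4 = 3/2 - F/4)
C(y, Q) = Q + y
l = -1050 (l = -35*(3/2 - ¼*(-2))*15 = -35*(3/2 + ½)*15 = -35*2*15 = -70*15 = -1050)
s(v) = √(9 + 2*v) (s(v) = √(v + (v + 9)) = √(v + (9 + v)) = √(9 + 2*v))
-3833/l - 22923/s(109) = -3833/(-1050) - 22923/√(9 + 2*109) = -3833*(-1/1050) - 22923/√(9 + 218) = 3833/1050 - 22923*√227/227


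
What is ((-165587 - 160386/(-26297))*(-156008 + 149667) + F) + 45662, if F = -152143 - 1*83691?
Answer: 27605494569889/26297 ≈ 1.0498e+9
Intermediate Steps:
F = -235834 (F = -152143 - 83691 = -235834)
((-165587 - 160386/(-26297))*(-156008 + 149667) + F) + 45662 = ((-165587 - 160386/(-26297))*(-156008 + 149667) - 235834) + 45662 = ((-165587 - 160386*(-1/26297))*(-6341) - 235834) + 45662 = ((-165587 + 160386/26297)*(-6341) - 235834) + 45662 = (-4354280953/26297*(-6341) - 235834) + 45662 = (27610495522973/26297 - 235834) + 45662 = 27604293796275/26297 + 45662 = 27605494569889/26297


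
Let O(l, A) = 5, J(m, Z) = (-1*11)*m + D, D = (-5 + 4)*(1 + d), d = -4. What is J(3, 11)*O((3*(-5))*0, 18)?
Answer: -150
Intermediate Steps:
D = 3 (D = (-5 + 4)*(1 - 4) = -1*(-3) = 3)
J(m, Z) = 3 - 11*m (J(m, Z) = (-1*11)*m + 3 = -11*m + 3 = 3 - 11*m)
J(3, 11)*O((3*(-5))*0, 18) = (3 - 11*3)*5 = (3 - 33)*5 = -30*5 = -150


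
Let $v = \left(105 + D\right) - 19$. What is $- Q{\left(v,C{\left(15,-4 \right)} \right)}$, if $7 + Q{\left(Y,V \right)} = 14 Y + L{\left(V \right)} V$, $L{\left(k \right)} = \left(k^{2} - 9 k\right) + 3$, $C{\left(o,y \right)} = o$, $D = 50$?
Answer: $-3292$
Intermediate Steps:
$L{\left(k \right)} = 3 + k^{2} - 9 k$
$v = 136$ ($v = \left(105 + 50\right) - 19 = 155 - 19 = 136$)
$Q{\left(Y,V \right)} = -7 + 14 Y + V \left(3 + V^{2} - 9 V\right)$ ($Q{\left(Y,V \right)} = -7 + \left(14 Y + \left(3 + V^{2} - 9 V\right) V\right) = -7 + \left(14 Y + V \left(3 + V^{2} - 9 V\right)\right) = -7 + 14 Y + V \left(3 + V^{2} - 9 V\right)$)
$- Q{\left(v,C{\left(15,-4 \right)} \right)} = - (-7 + 14 \cdot 136 + 15 \left(3 + 15^{2} - 135\right)) = - (-7 + 1904 + 15 \left(3 + 225 - 135\right)) = - (-7 + 1904 + 15 \cdot 93) = - (-7 + 1904 + 1395) = \left(-1\right) 3292 = -3292$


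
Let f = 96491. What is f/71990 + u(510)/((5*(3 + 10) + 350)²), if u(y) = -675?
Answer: 662782769/495939110 ≈ 1.3364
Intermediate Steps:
f/71990 + u(510)/((5*(3 + 10) + 350)²) = 96491/71990 - 675/(5*(3 + 10) + 350)² = 96491*(1/71990) - 675/(5*13 + 350)² = 96491/71990 - 675/(65 + 350)² = 96491/71990 - 675/(415²) = 96491/71990 - 675/172225 = 96491/71990 - 675*1/172225 = 96491/71990 - 27/6889 = 662782769/495939110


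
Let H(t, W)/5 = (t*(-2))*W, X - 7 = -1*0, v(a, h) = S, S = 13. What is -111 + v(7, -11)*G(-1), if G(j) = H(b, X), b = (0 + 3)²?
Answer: -8301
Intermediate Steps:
v(a, h) = 13
X = 7 (X = 7 - 1*0 = 7 + 0 = 7)
b = 9 (b = 3² = 9)
H(t, W) = -10*W*t (H(t, W) = 5*((t*(-2))*W) = 5*((-2*t)*W) = 5*(-2*W*t) = -10*W*t)
G(j) = -630 (G(j) = -10*7*9 = -630)
-111 + v(7, -11)*G(-1) = -111 + 13*(-630) = -111 - 8190 = -8301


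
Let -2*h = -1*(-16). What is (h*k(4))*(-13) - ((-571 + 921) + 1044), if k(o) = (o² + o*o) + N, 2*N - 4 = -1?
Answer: 2090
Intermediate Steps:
h = -8 (h = -(-1)*(-16)/2 = -½*16 = -8)
N = 3/2 (N = 2 + (½)*(-1) = 2 - ½ = 3/2 ≈ 1.5000)
k(o) = 3/2 + 2*o² (k(o) = (o² + o*o) + 3/2 = (o² + o²) + 3/2 = 2*o² + 3/2 = 3/2 + 2*o²)
(h*k(4))*(-13) - ((-571 + 921) + 1044) = -8*(3/2 + 2*4²)*(-13) - ((-571 + 921) + 1044) = -8*(3/2 + 2*16)*(-13) - (350 + 1044) = -8*(3/2 + 32)*(-13) - 1*1394 = -8*67/2*(-13) - 1394 = -268*(-13) - 1394 = 3484 - 1394 = 2090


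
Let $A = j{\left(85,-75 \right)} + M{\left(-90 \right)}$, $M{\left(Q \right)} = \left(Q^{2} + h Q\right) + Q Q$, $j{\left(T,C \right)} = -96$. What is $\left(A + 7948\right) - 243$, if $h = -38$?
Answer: $27229$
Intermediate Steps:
$M{\left(Q \right)} = - 38 Q + 2 Q^{2}$ ($M{\left(Q \right)} = \left(Q^{2} - 38 Q\right) + Q Q = \left(Q^{2} - 38 Q\right) + Q^{2} = - 38 Q + 2 Q^{2}$)
$A = 19524$ ($A = -96 + 2 \left(-90\right) \left(-19 - 90\right) = -96 + 2 \left(-90\right) \left(-109\right) = -96 + 19620 = 19524$)
$\left(A + 7948\right) - 243 = \left(19524 + 7948\right) - 243 = 27472 - 243 = 27229$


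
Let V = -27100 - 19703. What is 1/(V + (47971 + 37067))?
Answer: 1/38235 ≈ 2.6154e-5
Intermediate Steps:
V = -46803
1/(V + (47971 + 37067)) = 1/(-46803 + (47971 + 37067)) = 1/(-46803 + 85038) = 1/38235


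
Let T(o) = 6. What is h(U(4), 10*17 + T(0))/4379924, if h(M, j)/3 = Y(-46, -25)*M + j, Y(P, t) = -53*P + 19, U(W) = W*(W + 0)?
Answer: 29616/1094981 ≈ 0.027047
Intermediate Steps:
U(W) = W**2 (U(W) = W*W = W**2)
Y(P, t) = 19 - 53*P
h(M, j) = 3*j + 7371*M (h(M, j) = 3*((19 - 53*(-46))*M + j) = 3*((19 + 2438)*M + j) = 3*(2457*M + j) = 3*(j + 2457*M) = 3*j + 7371*M)
h(U(4), 10*17 + T(0))/4379924 = (3*(10*17 + 6) + 7371*4**2)/4379924 = (3*(170 + 6) + 7371*16)*(1/4379924) = (3*176 + 117936)*(1/4379924) = (528 + 117936)*(1/4379924) = 118464*(1/4379924) = 29616/1094981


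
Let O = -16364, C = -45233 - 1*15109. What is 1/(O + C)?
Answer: -1/76706 ≈ -1.3037e-5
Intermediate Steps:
C = -60342 (C = -45233 - 15109 = -60342)
1/(O + C) = 1/(-16364 - 60342) = 1/(-76706) = -1/76706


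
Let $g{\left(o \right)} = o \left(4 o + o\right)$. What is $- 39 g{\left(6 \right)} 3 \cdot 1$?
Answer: $-21060$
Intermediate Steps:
$g{\left(o \right)} = 5 o^{2}$ ($g{\left(o \right)} = o 5 o = 5 o^{2}$)
$- 39 g{\left(6 \right)} 3 \cdot 1 = - 39 \cdot 5 \cdot 6^{2} \cdot 3 \cdot 1 = - 39 \cdot 5 \cdot 36 \cdot 3 = \left(-39\right) 180 \cdot 3 = \left(-7020\right) 3 = -21060$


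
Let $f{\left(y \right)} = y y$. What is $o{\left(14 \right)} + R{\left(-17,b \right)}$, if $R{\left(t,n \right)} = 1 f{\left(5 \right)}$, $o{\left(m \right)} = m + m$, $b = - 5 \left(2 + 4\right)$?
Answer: $53$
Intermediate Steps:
$f{\left(y \right)} = y^{2}$
$b = -30$ ($b = \left(-5\right) 6 = -30$)
$o{\left(m \right)} = 2 m$
$R{\left(t,n \right)} = 25$ ($R{\left(t,n \right)} = 1 \cdot 5^{2} = 1 \cdot 25 = 25$)
$o{\left(14 \right)} + R{\left(-17,b \right)} = 2 \cdot 14 + 25 = 28 + 25 = 53$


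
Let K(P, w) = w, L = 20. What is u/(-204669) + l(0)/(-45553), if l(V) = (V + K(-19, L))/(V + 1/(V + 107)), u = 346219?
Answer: -16209305767/9323286957 ≈ -1.7386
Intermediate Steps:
l(V) = (20 + V)/(V + 1/(107 + V)) (l(V) = (V + 20)/(V + 1/(V + 107)) = (20 + V)/(V + 1/(107 + V)))
u/(-204669) + l(0)/(-45553) = 346219/(-204669) + ((2140 + 0**2 + 127*0)/(1 + 0**2 + 107*0))/(-45553) = 346219*(-1/204669) + ((2140 + 0 + 0)/(1 + 0 + 0))*(-1/45553) = -346219/204669 + (2140/1)*(-1/45553) = -346219/204669 + (1*2140)*(-1/45553) = -346219/204669 + 2140*(-1/45553) = -346219/204669 - 2140/45553 = -16209305767/9323286957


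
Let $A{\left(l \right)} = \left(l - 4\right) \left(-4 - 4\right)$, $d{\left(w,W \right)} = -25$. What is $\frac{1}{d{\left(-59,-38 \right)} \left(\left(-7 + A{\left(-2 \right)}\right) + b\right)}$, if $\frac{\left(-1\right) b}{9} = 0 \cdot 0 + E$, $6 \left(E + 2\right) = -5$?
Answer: $- \frac{2}{3325} \approx -0.0006015$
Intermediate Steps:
$E = - \frac{17}{6}$ ($E = -2 + \frac{1}{6} \left(-5\right) = -2 - \frac{5}{6} = - \frac{17}{6} \approx -2.8333$)
$A{\left(l \right)} = 32 - 8 l$ ($A{\left(l \right)} = \left(-4 + l\right) \left(-8\right) = 32 - 8 l$)
$b = \frac{51}{2}$ ($b = - 9 \left(0 \cdot 0 - \frac{17}{6}\right) = - 9 \left(0 - \frac{17}{6}\right) = \left(-9\right) \left(- \frac{17}{6}\right) = \frac{51}{2} \approx 25.5$)
$\frac{1}{d{\left(-59,-38 \right)} \left(\left(-7 + A{\left(-2 \right)}\right) + b\right)} = \frac{1}{\left(-25\right) \left(\left(-7 + \left(32 - -16\right)\right) + \frac{51}{2}\right)} = - \frac{1}{25 \left(\left(-7 + \left(32 + 16\right)\right) + \frac{51}{2}\right)} = - \frac{1}{25 \left(\left(-7 + 48\right) + \frac{51}{2}\right)} = - \frac{1}{25 \left(41 + \frac{51}{2}\right)} = - \frac{1}{25 \cdot \frac{133}{2}} = \left(- \frac{1}{25}\right) \frac{2}{133} = - \frac{2}{3325}$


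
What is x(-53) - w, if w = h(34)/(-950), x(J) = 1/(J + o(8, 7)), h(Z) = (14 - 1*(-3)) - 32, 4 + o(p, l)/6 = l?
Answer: -59/1330 ≈ -0.044361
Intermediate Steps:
o(p, l) = -24 + 6*l
h(Z) = -15 (h(Z) = (14 + 3) - 32 = 17 - 32 = -15)
x(J) = 1/(18 + J) (x(J) = 1/(J + (-24 + 6*7)) = 1/(J + (-24 + 42)) = 1/(J + 18) = 1/(18 + J))
w = 3/190 (w = -15/(-950) = -15*(-1/950) = 3/190 ≈ 0.015789)
x(-53) - w = 1/(18 - 53) - 1*3/190 = 1/(-35) - 3/190 = -1/35 - 3/190 = -59/1330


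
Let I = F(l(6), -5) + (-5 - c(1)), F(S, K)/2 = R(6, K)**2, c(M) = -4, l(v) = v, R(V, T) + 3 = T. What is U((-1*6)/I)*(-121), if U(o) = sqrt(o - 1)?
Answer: -121*I*sqrt(16891)/127 ≈ -123.83*I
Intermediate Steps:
R(V, T) = -3 + T
F(S, K) = 2*(-3 + K)**2
I = 127 (I = 2*(-3 - 5)**2 + (-5 - 1*(-4)) = 2*(-8)**2 + (-5 + 4) = 2*64 - 1 = 128 - 1 = 127)
U(o) = sqrt(-1 + o)
U((-1*6)/I)*(-121) = sqrt(-1 - 1*6/127)*(-121) = sqrt(-1 - 6*1/127)*(-121) = sqrt(-1 - 6/127)*(-121) = sqrt(-133/127)*(-121) = (I*sqrt(16891)/127)*(-121) = -121*I*sqrt(16891)/127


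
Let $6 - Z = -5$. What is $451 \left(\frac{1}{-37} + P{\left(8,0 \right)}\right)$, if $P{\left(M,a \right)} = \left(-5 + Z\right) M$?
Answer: $\frac{800525}{37} \approx 21636.0$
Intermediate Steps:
$Z = 11$ ($Z = 6 - -5 = 6 + 5 = 11$)
$P{\left(M,a \right)} = 6 M$ ($P{\left(M,a \right)} = \left(-5 + 11\right) M = 6 M$)
$451 \left(\frac{1}{-37} + P{\left(8,0 \right)}\right) = 451 \left(\frac{1}{-37} + 6 \cdot 8\right) = 451 \left(- \frac{1}{37} + 48\right) = 451 \cdot \frac{1775}{37} = \frac{800525}{37}$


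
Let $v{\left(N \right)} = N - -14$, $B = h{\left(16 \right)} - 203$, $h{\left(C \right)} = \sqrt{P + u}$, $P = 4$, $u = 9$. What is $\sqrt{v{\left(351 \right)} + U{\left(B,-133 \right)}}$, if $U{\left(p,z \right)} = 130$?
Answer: $3 \sqrt{55} \approx 22.249$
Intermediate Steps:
$h{\left(C \right)} = \sqrt{13}$ ($h{\left(C \right)} = \sqrt{4 + 9} = \sqrt{13}$)
$B = -203 + \sqrt{13}$ ($B = \sqrt{13} - 203 = -203 + \sqrt{13} \approx -199.39$)
$v{\left(N \right)} = 14 + N$ ($v{\left(N \right)} = N + 14 = 14 + N$)
$\sqrt{v{\left(351 \right)} + U{\left(B,-133 \right)}} = \sqrt{\left(14 + 351\right) + 130} = \sqrt{365 + 130} = \sqrt{495} = 3 \sqrt{55}$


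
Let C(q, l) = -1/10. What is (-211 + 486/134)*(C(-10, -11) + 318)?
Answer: -22084513/335 ≈ -65924.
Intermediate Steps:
C(q, l) = -1/10 (C(q, l) = -1*1/10 = -1/10)
(-211 + 486/134)*(C(-10, -11) + 318) = (-211 + 486/134)*(-1/10 + 318) = (-211 + 486*(1/134))*(3179/10) = (-211 + 243/67)*(3179/10) = -13894/67*3179/10 = -22084513/335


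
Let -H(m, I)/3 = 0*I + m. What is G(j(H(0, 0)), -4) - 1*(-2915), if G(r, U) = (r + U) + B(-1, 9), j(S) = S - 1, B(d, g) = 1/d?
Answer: 2909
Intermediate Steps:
H(m, I) = -3*m (H(m, I) = -3*(0*I + m) = -3*(0 + m) = -3*m)
j(S) = -1 + S
G(r, U) = -1 + U + r (G(r, U) = (r + U) + 1/(-1) = (U + r) - 1 = -1 + U + r)
G(j(H(0, 0)), -4) - 1*(-2915) = (-1 - 4 + (-1 - 3*0)) - 1*(-2915) = (-1 - 4 + (-1 + 0)) + 2915 = (-1 - 4 - 1) + 2915 = -6 + 2915 = 2909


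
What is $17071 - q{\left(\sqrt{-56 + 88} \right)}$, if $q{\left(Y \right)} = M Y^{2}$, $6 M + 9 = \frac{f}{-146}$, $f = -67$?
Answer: $\frac{3748525}{219} \approx 17117.0$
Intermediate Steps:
$M = - \frac{1247}{876}$ ($M = - \frac{3}{2} + \frac{\left(-67\right) \frac{1}{-146}}{6} = - \frac{3}{2} + \frac{\left(-67\right) \left(- \frac{1}{146}\right)}{6} = - \frac{3}{2} + \frac{1}{6} \cdot \frac{67}{146} = - \frac{3}{2} + \frac{67}{876} = - \frac{1247}{876} \approx -1.4235$)
$q{\left(Y \right)} = - \frac{1247 Y^{2}}{876}$
$17071 - q{\left(\sqrt{-56 + 88} \right)} = 17071 - - \frac{1247 \left(\sqrt{-56 + 88}\right)^{2}}{876} = 17071 - - \frac{1247 \left(\sqrt{32}\right)^{2}}{876} = 17071 - - \frac{1247 \left(4 \sqrt{2}\right)^{2}}{876} = 17071 - \left(- \frac{1247}{876}\right) 32 = 17071 - - \frac{9976}{219} = 17071 + \frac{9976}{219} = \frac{3748525}{219}$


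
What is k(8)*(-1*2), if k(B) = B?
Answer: -16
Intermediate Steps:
k(8)*(-1*2) = 8*(-1*2) = 8*(-2) = -16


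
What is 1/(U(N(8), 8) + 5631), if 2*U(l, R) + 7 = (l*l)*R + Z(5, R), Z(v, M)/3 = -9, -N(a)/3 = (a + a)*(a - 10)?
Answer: 1/42478 ≈ 2.3542e-5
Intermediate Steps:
N(a) = -6*a*(-10 + a) (N(a) = -3*(a + a)*(a - 10) = -3*2*a*(-10 + a) = -6*a*(-10 + a))
Z(v, M) = -27 (Z(v, M) = 3*(-9) = -27)
U(l, R) = -17 + R*l²/2 (U(l, R) = -7/2 + ((l*l)*R - 27)/2 = -7/2 + (l²*R - 27)/2 = -7/2 + (R*l² - 27)/2 = -7/2 + (-27 + R*l²)/2 = -7/2 + (-27/2 + R*l²/2) = -17 + R*l²/2)
1/(U(N(8), 8) + 5631) = 1/((-17 + (½)*8*(6*8*(10 - 1*8))²) + 5631) = 1/((-17 + (½)*8*(6*8*(10 - 8))²) + 5631) = 1/((-17 + (½)*8*(6*8*2)²) + 5631) = 1/((-17 + (½)*8*96²) + 5631) = 1/((-17 + (½)*8*9216) + 5631) = 1/((-17 + 36864) + 5631) = 1/(36847 + 5631) = 1/42478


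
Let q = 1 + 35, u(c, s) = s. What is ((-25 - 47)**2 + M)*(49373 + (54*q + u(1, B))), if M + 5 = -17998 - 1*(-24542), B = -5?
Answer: 601530576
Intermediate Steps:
q = 36
M = 6539 (M = -5 + (-17998 - 1*(-24542)) = -5 + (-17998 + 24542) = -5 + 6544 = 6539)
((-25 - 47)**2 + M)*(49373 + (54*q + u(1, B))) = ((-25 - 47)**2 + 6539)*(49373 + (54*36 - 5)) = ((-72)**2 + 6539)*(49373 + (1944 - 5)) = (5184 + 6539)*(49373 + 1939) = 11723*51312 = 601530576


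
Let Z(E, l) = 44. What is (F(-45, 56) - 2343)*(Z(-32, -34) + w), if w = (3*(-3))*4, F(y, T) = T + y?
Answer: -18656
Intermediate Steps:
w = -36 (w = -9*4 = -36)
(F(-45, 56) - 2343)*(Z(-32, -34) + w) = ((56 - 45) - 2343)*(44 - 36) = (11 - 2343)*8 = -2332*8 = -18656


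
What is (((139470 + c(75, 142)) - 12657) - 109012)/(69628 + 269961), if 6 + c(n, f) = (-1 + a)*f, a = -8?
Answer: 16517/339589 ≈ 0.048638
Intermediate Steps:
c(n, f) = -6 - 9*f (c(n, f) = -6 + (-1 - 8)*f = -6 - 9*f)
(((139470 + c(75, 142)) - 12657) - 109012)/(69628 + 269961) = (((139470 + (-6 - 9*142)) - 12657) - 109012)/(69628 + 269961) = (((139470 + (-6 - 1278)) - 12657) - 109012)/339589 = (((139470 - 1284) - 12657) - 109012)*(1/339589) = ((138186 - 12657) - 109012)*(1/339589) = (125529 - 109012)*(1/339589) = 16517*(1/339589) = 16517/339589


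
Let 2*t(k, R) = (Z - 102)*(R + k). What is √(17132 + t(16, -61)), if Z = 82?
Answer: √17582 ≈ 132.60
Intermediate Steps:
t(k, R) = -10*R - 10*k (t(k, R) = ((82 - 102)*(R + k))/2 = (-20*(R + k))/2 = (-20*R - 20*k)/2 = -10*R - 10*k)
√(17132 + t(16, -61)) = √(17132 + (-10*(-61) - 10*16)) = √(17132 + (610 - 160)) = √(17132 + 450) = √17582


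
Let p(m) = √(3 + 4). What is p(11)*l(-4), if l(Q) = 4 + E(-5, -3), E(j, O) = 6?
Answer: 10*√7 ≈ 26.458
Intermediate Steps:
p(m) = √7
l(Q) = 10 (l(Q) = 4 + 6 = 10)
p(11)*l(-4) = √7*10 = 10*√7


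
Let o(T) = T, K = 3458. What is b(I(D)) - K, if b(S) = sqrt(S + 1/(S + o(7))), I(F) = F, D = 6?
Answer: -3458 + sqrt(1027)/13 ≈ -3455.5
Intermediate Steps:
b(S) = sqrt(S + 1/(7 + S)) (b(S) = sqrt(S + 1/(S + 7)) = sqrt(S + 1/(7 + S)))
b(I(D)) - K = sqrt((1 + 6*(7 + 6))/(7 + 6)) - 1*3458 = sqrt((1 + 6*13)/13) - 3458 = sqrt((1 + 78)/13) - 3458 = sqrt((1/13)*79) - 3458 = sqrt(79/13) - 3458 = sqrt(1027)/13 - 3458 = -3458 + sqrt(1027)/13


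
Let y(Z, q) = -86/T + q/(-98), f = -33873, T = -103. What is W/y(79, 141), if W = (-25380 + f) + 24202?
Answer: 353804794/6095 ≈ 58048.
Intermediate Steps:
y(Z, q) = 86/103 - q/98 (y(Z, q) = -86/(-103) + q/(-98) = -86*(-1/103) + q*(-1/98) = 86/103 - q/98)
W = -35051 (W = (-25380 - 33873) + 24202 = -59253 + 24202 = -35051)
W/y(79, 141) = -35051/(86/103 - 1/98*141) = -35051/(86/103 - 141/98) = -35051/(-6095/10094) = -35051*(-10094/6095) = 353804794/6095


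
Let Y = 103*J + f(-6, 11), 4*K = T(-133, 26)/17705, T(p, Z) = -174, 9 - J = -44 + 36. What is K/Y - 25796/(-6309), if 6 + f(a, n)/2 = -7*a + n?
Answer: 187254392813/45797346450 ≈ 4.0888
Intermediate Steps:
J = 17 (J = 9 - (-44 + 36) = 9 - 1*(-8) = 9 + 8 = 17)
f(a, n) = -12 - 14*a + 2*n (f(a, n) = -12 + 2*(-7*a + n) = -12 + 2*(n - 7*a) = -12 + (-14*a + 2*n) = -12 - 14*a + 2*n)
K = -87/35410 (K = (-174/17705)/4 = (-174*1/17705)/4 = (1/4)*(-174/17705) = -87/35410 ≈ -0.0024569)
Y = 1845 (Y = 103*17 + (-12 - 14*(-6) + 2*11) = 1751 + (-12 + 84 + 22) = 1751 + 94 = 1845)
K/Y - 25796/(-6309) = -87/35410/1845 - 25796/(-6309) = -87/35410*1/1845 - 25796*(-1/6309) = -29/21777150 + 25796/6309 = 187254392813/45797346450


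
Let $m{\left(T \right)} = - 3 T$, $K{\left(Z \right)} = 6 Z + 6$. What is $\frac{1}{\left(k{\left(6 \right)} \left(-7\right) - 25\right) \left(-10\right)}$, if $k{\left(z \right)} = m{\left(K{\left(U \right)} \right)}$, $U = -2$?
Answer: $\frac{1}{1510} \approx 0.00066225$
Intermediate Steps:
$K{\left(Z \right)} = 6 + 6 Z$
$k{\left(z \right)} = 18$ ($k{\left(z \right)} = - 3 \left(6 + 6 \left(-2\right)\right) = - 3 \left(6 - 12\right) = \left(-3\right) \left(-6\right) = 18$)
$\frac{1}{\left(k{\left(6 \right)} \left(-7\right) - 25\right) \left(-10\right)} = \frac{1}{\left(18 \left(-7\right) - 25\right) \left(-10\right)} = \frac{1}{\left(-126 - 25\right) \left(-10\right)} = \frac{1}{\left(-151\right) \left(-10\right)} = \frac{1}{1510}$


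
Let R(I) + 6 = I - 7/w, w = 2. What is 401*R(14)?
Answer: 3609/2 ≈ 1804.5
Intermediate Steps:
R(I) = -19/2 + I (R(I) = -6 + (I - 7/2) = -6 + (-7/2 + I) = -19/2 + I)
401*R(14) = 401*(-19/2 + 14) = 401*(9/2) = 3609/2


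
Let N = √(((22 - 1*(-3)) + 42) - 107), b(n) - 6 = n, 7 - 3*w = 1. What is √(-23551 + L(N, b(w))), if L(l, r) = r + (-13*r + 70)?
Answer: I*√23577 ≈ 153.55*I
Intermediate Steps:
w = 2 (w = 7/3 - ⅓*1 = 7/3 - ⅓ = 2)
b(n) = 6 + n
N = 2*I*√10 (N = √(((22 + 3) + 42) - 107) = √((25 + 42) - 107) = √(67 - 107) = √(-40) = 2*I*√10 ≈ 6.3246*I)
L(l, r) = 70 - 12*r (L(l, r) = r + (70 - 13*r) = 70 - 12*r)
√(-23551 + L(N, b(w))) = √(-23551 + (70 - 12*(6 + 2))) = √(-23551 + (70 - 12*8)) = √(-23551 + (70 - 96)) = √(-23551 - 26) = √(-23577) = I*√23577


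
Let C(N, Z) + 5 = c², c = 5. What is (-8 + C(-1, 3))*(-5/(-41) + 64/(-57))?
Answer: -9356/779 ≈ -12.010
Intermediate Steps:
C(N, Z) = 20 (C(N, Z) = -5 + 5² = -5 + 25 = 20)
(-8 + C(-1, 3))*(-5/(-41) + 64/(-57)) = (-8 + 20)*(-5/(-41) + 64/(-57)) = 12*(-5*(-1/41) + 64*(-1/57)) = 12*(5/41 - 64/57) = 12*(-2339/2337) = -9356/779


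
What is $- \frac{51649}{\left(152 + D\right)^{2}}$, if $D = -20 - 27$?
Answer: $- \frac{51649}{11025} \approx -4.6847$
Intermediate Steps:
$D = -47$
$- \frac{51649}{\left(152 + D\right)^{2}} = - \frac{51649}{\left(152 - 47\right)^{2}} = - \frac{51649}{105^{2}} = - \frac{51649}{11025}$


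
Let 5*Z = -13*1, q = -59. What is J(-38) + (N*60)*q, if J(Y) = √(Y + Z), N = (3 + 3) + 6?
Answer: -42480 + I*√1015/5 ≈ -42480.0 + 6.3718*I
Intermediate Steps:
N = 12 (N = 6 + 6 = 12)
Z = -13/5 (Z = (-13*1)/5 = (⅕)*(-13) = -13/5 ≈ -2.6000)
J(Y) = √(-13/5 + Y) (J(Y) = √(Y - 13/5) = √(-13/5 + Y))
J(-38) + (N*60)*q = √(-65 + 25*(-38))/5 + (12*60)*(-59) = √(-65 - 950)/5 + 720*(-59) = √(-1015)/5 - 42480 = (I*√1015)/5 - 42480 = I*√1015/5 - 42480 = -42480 + I*√1015/5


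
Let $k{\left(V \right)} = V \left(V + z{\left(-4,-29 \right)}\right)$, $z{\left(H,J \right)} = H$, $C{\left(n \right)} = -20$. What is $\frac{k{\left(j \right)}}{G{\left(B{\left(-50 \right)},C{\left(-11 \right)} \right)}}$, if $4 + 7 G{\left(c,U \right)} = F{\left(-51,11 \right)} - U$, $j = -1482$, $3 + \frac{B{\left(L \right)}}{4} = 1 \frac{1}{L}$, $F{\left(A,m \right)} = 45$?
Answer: $\frac{15415764}{61} \approx 2.5272 \cdot 10^{5}$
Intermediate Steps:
$B{\left(L \right)} = -12 + \frac{4}{L}$ ($B{\left(L \right)} = -12 + 4 \cdot 1 \frac{1}{L} = -12 + \frac{4}{L}$)
$G{\left(c,U \right)} = \frac{41}{7} - \frac{U}{7}$ ($G{\left(c,U \right)} = - \frac{4}{7} + \frac{45 - U}{7} = - \frac{4}{7} - \left(- \frac{45}{7} + \frac{U}{7}\right) = \frac{41}{7} - \frac{U}{7}$)
$k{\left(V \right)} = V \left(-4 + V\right)$ ($k{\left(V \right)} = V \left(V - 4\right) = V \left(-4 + V\right)$)
$\frac{k{\left(j \right)}}{G{\left(B{\left(-50 \right)},C{\left(-11 \right)} \right)}} = \frac{\left(-1482\right) \left(-4 - 1482\right)}{\frac{41}{7} - - \frac{20}{7}} = \frac{\left(-1482\right) \left(-1486\right)}{\frac{41}{7} + \frac{20}{7}} = \frac{2202252}{\frac{61}{7}} = 2202252 \cdot \frac{7}{61} = \frac{15415764}{61}$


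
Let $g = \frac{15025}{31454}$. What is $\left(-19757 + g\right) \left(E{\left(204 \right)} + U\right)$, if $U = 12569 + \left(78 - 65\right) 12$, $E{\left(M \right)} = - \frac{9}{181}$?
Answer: $- \frac{715634146968024}{2846587} \approx -2.514 \cdot 10^{8}$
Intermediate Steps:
$E{\left(M \right)} = - \frac{9}{181}$ ($E{\left(M \right)} = \left(-9\right) \frac{1}{181} = - \frac{9}{181}$)
$U = 12725$ ($U = 12569 + 13 \cdot 12 = 12569 + 156 = 12725$)
$g = \frac{15025}{31454}$ ($g = 15025 \cdot \frac{1}{31454} = \frac{15025}{31454} \approx 0.47768$)
$\left(-19757 + g\right) \left(E{\left(204 \right)} + U\right) = \left(-19757 + \frac{15025}{31454}\right) \left(- \frac{9}{181} + 12725\right) = \left(- \frac{621421653}{31454}\right) \frac{2303216}{181} = - \frac{715634146968024}{2846587}$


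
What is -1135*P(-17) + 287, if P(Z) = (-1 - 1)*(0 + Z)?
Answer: -38303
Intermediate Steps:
P(Z) = -2*Z
-1135*P(-17) + 287 = -(-2270)*(-17) + 287 = -1135*34 + 287 = -38590 + 287 = -38303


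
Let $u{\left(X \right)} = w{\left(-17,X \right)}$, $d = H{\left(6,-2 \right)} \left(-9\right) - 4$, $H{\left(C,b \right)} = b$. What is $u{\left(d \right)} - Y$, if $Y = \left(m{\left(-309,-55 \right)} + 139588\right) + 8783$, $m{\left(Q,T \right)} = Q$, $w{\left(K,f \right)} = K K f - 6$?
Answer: $-144022$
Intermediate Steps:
$w{\left(K,f \right)} = -6 + f K^{2}$ ($w{\left(K,f \right)} = K^{2} f - 6 = f K^{2} - 6 = -6 + f K^{2}$)
$d = 14$ ($d = \left(-2\right) \left(-9\right) - 4 = 18 - 4 = 14$)
$u{\left(X \right)} = -6 + 289 X$ ($u{\left(X \right)} = -6 + X \left(-17\right)^{2} = -6 + X 289 = -6 + 289 X$)
$Y = 148062$ ($Y = \left(-309 + 139588\right) + 8783 = 139279 + 8783 = 148062$)
$u{\left(d \right)} - Y = \left(-6 + 289 \cdot 14\right) - 148062 = \left(-6 + 4046\right) - 148062 = 4040 - 148062 = -144022$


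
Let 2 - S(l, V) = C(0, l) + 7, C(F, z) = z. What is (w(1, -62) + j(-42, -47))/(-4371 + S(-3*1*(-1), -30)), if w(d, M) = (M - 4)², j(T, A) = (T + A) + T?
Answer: -4225/4379 ≈ -0.96483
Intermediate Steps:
j(T, A) = A + 2*T (j(T, A) = (A + T) + T = A + 2*T)
S(l, V) = -5 - l (S(l, V) = 2 - (l + 7) = 2 - (7 + l) = 2 + (-7 - l) = -5 - l)
w(d, M) = (-4 + M)²
(w(1, -62) + j(-42, -47))/(-4371 + S(-3*1*(-1), -30)) = ((-4 - 62)² + (-47 + 2*(-42)))/(-4371 + (-5 - (-3*1)*(-1))) = ((-66)² + (-47 - 84))/(-4371 + (-5 - (-3)*(-1))) = (4356 - 131)/(-4371 + (-5 - 1*3)) = 4225/(-4371 + (-5 - 3)) = 4225/(-4371 - 8) = 4225/(-4379) = 4225*(-1/4379) = -4225/4379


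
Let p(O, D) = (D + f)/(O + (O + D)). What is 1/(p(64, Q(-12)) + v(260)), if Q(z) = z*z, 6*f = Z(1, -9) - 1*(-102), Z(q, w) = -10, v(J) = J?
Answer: 408/106319 ≈ 0.0038375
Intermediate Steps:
f = 46/3 (f = (-10 - 1*(-102))/6 = (-10 + 102)/6 = (1/6)*92 = 46/3 ≈ 15.333)
Q(z) = z**2
p(O, D) = (46/3 + D)/(D + 2*O) (p(O, D) = (D + 46/3)/(O + (O + D)) = (46/3 + D)/(O + (D + O)) = (46/3 + D)/(D + 2*O))
1/(p(64, Q(-12)) + v(260)) = 1/((46/3 + (-12)**2)/((-12)**2 + 2*64) + 260) = 1/((46/3 + 144)/(144 + 128) + 260) = 1/((478/3)/272 + 260) = 1/((1/272)*(478/3) + 260) = 1/(239/408 + 260) = 1/(106319/408) = 408/106319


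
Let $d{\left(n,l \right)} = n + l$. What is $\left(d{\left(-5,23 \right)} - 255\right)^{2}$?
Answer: $56169$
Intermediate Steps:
$d{\left(n,l \right)} = l + n$
$\left(d{\left(-5,23 \right)} - 255\right)^{2} = \left(\left(23 - 5\right) - 255\right)^{2} = \left(18 - 255\right)^{2} = \left(-237\right)^{2} = 56169$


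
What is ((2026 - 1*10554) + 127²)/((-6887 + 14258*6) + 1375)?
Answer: 691/7276 ≈ 0.094970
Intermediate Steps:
((2026 - 1*10554) + 127²)/((-6887 + 14258*6) + 1375) = ((2026 - 10554) + 16129)/((-6887 + 85548) + 1375) = (-8528 + 16129)/(78661 + 1375) = 7601/80036 = 7601*(1/80036) = 691/7276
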